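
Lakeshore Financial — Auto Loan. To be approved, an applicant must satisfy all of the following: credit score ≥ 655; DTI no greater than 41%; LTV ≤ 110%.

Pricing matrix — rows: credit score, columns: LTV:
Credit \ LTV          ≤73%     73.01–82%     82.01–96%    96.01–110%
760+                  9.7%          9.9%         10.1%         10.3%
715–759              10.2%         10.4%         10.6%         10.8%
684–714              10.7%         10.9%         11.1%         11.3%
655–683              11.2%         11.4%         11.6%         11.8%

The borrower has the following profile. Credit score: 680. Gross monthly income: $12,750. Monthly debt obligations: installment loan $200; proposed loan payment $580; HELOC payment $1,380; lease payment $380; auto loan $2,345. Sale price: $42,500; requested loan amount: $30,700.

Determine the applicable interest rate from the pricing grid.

11.2%

Credit score 680 ≥ 655; Total monthly debts = (200 + 580 + 1,380 + 380 + 2,345) = 4,885. Debt-to-income = 4,885/12,750 = 38.3% — meets 41% limit
Loan-to-value = 30,700/42,500 = 72.2% — pass (110% max)
Row: 680 falls in 655–683. Column: 72.2% falls in ≤73%. Rate = 11.2%.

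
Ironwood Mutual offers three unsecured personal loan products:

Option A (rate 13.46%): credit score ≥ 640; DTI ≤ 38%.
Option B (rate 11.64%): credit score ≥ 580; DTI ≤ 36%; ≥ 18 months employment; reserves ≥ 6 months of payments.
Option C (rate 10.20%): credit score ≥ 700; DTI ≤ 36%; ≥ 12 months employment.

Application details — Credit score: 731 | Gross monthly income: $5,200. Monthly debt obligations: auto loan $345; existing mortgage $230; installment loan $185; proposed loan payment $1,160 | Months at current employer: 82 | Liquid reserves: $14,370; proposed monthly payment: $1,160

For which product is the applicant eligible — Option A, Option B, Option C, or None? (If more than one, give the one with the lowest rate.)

Total debts = (345 + 230 + 185 + 1,160) = 1,920; DTI = 1,920/5,200 = 36.9%.
Reserves = 14,370/1,160 = 12.4 months.
Option A: score 731 ≥ 640; DTI 36.9% ≤ 38% → qualifies.
Option B: score 731 ≥ 580; DTI 36.9% > 36%; employment 82 ≥ 18 mo; reserves 12.4 ≥ 6 mo → does not qualify.
Option C: score 731 ≥ 700; DTI 36.9% > 36%; employment 82 ≥ 12 mo → does not qualify.

Option A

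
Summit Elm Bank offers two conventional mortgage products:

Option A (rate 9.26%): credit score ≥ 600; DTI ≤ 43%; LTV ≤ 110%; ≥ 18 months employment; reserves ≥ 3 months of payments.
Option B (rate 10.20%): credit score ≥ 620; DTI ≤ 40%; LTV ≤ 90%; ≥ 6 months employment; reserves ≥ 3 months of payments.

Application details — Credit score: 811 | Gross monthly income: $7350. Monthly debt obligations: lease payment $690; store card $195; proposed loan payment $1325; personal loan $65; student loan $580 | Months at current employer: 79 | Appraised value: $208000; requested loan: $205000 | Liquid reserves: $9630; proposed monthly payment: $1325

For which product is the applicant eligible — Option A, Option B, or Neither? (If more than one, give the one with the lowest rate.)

Option A

Total debts = (690 + 195 + 1,325 + 65 + 580) = 2,855; DTI = 2,855/7,350 = 38.8%.
LTV = 205,000/208,000 = 98.6%.
Reserves = 9,630/1,325 = 7.3 months.
Option A: score 811 ≥ 600; DTI 38.8% ≤ 43%; LTV 98.6% ≤ 110%; employment 79 ≥ 18 mo; reserves 7.3 ≥ 3 mo → qualifies.
Option B: score 811 ≥ 620; DTI 38.8% ≤ 40%; LTV 98.6% > 90%; employment 79 ≥ 6 mo; reserves 7.3 ≥ 3 mo → does not qualify.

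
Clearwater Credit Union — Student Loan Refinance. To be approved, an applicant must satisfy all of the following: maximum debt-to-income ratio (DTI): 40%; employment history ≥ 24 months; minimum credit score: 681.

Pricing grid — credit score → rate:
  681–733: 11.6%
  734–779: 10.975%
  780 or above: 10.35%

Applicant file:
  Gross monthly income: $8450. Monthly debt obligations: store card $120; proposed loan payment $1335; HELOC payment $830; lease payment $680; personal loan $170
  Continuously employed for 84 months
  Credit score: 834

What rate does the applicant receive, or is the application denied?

Credit score 834 ≥ 681 (meets minimum)
Total monthly debts = (120 + 1,335 + 830 + 680 + 170) = 3,135. DTI: 3,135 ÷ 8,450 = 37.1%, within the 40% cap
Employment 84 ≥ 24 months
All requirements met. Score 834 falls in the 780 or above tier → 10.35%.

Approved at 10.35%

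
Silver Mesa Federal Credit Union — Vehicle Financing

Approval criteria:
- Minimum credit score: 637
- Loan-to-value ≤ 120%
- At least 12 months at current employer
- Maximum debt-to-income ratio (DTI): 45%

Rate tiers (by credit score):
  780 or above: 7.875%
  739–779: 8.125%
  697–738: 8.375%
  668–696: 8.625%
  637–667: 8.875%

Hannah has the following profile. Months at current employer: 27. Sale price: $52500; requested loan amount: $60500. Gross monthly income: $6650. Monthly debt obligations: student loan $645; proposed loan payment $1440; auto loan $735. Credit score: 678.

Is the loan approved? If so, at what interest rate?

Credit score 678 ≥ 637 (meets minimum)
Loan-to-value = 60,500/52,500 = 115.2% — pass (120% max)
Total monthly debts = (645 + 1,440 + 735) = 2,820. DTI: 2,820 ÷ 6,650 = 42.4%, within the 45% cap
Employment 27 ≥ 12 months
All requirements met. Score 678 falls in the 668–696 tier → 8.625%.

Approved at 8.625%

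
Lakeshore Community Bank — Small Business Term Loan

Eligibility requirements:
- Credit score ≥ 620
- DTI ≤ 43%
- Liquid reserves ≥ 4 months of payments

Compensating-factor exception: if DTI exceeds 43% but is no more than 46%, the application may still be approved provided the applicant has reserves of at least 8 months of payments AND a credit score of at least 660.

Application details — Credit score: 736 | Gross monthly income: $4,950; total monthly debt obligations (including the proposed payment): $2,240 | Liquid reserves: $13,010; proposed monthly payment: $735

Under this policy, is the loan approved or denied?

Credit score 736 ≥ 620 (meets base)
DTI: 2,240 ÷ 4,950 = 45.3%, over the 43% base limit.
Liquid reserves cover 13,010/735 = 17.7 months — ≥ 4 required
DTI 45.3% is within the 43%–46% exception band; checking compensating factors.
Reserves 17.7 ≥ 8 months; credit score 736 ≥ 660.
Both override conditions satisfied; DTI exception granted.

Approved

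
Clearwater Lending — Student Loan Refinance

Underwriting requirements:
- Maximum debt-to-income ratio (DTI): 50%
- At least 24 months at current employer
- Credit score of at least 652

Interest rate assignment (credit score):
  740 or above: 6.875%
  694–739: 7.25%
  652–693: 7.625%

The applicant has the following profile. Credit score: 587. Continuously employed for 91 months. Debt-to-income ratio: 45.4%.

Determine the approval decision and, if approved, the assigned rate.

Credit score 587 < 652 (below minimum)
Employment 91 ≥ 24 months
DTI 45.4% is within the 50% limit
Not all requirements met → denied.

Denied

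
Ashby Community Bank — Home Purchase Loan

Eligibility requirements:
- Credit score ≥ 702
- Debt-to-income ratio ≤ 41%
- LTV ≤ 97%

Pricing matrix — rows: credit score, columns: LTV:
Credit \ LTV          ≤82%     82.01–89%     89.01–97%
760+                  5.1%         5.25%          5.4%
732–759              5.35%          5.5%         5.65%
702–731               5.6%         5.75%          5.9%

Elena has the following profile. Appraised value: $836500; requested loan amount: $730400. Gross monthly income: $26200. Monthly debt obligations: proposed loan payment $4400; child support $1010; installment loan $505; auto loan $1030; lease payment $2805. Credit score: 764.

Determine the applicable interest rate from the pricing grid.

Credit score 764 ≥ 702; Total monthly debts = (4,400 + 1,010 + 505 + 1,030 + 2,805) = 9,750. DTI = 9,750/26,200 = 37.2% ≤ 41%
LTV = 730,400/836,500 = 87.3% ≤ 97%
Credit 764 → row 760+; LTV 87.3% → column 82.01–89%. Grid cell → 5.25%.

5.25%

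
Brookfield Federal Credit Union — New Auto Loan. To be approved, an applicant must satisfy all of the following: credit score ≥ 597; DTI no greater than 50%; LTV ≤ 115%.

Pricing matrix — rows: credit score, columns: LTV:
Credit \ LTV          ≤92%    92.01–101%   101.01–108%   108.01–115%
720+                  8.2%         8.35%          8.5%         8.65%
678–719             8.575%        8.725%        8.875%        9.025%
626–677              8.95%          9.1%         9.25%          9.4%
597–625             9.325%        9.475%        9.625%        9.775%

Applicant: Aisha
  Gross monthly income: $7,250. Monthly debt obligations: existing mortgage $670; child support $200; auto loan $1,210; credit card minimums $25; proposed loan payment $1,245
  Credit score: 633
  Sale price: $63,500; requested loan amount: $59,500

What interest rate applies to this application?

Credit score 633 ≥ 597; Total monthly debts = (670 + 200 + 1,210 + 25 + 1,245) = 3,350. DTI = 3,350/7,250 = 46.2% ≤ 50%
LTV = 59,500/63,500 = 93.7% ≤ 115%
Score 633 is in the 626–677 band; LTV 93.7% is in the 92.01–101% band → 9.1%.

9.1%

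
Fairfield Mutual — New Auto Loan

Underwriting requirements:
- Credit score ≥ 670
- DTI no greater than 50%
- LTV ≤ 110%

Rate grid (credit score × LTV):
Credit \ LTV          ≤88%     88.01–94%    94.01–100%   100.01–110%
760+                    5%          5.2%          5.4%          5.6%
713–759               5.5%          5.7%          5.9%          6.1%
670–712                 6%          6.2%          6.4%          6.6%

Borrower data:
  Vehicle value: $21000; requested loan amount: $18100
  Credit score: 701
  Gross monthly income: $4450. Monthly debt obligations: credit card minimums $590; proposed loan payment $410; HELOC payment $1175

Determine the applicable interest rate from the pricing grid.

Credit score 701 ≥ 670; Total monthly debts = (590 + 410 + 1,175) = 2,175. DTI: 2,175 ÷ 4,450 = 48.9%, within the 50% cap
LTV = 18,100/21,000 = 86.2% ≤ 110%
Credit 701 → row 670–712; LTV 86.2% → column ≤88%. Grid cell → 6%.

6%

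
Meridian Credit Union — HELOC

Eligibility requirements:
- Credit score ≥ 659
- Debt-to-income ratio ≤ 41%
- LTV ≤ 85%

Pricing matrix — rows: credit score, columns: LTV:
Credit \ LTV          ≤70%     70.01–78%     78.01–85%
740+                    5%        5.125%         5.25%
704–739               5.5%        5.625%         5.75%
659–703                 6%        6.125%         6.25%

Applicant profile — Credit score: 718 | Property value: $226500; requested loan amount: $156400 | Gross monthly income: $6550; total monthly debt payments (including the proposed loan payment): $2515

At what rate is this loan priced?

Credit score 718 ≥ 659; DTI = 2,515/6,550 = 38.4% ≤ 41%
LTV = 156,400/226,500 = 69.1% ≤ 85%
Score 718 is in the 704–739 band; LTV 69.1% is in the ≤70% band → 5.5%.

5.5%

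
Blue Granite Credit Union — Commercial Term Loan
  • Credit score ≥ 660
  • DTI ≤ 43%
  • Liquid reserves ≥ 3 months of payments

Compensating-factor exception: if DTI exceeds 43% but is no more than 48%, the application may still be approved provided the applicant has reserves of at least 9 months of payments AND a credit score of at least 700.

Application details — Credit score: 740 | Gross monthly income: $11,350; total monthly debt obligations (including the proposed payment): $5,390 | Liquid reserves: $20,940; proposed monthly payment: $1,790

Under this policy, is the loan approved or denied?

Approved

Credit score 740 ≥ 660 (meets base)
DTI = 5,390/11,350 = 47.5% > 43% — standard DTI limit exceeded.
Liquid reserves cover 20,940/1,790 = 11.7 months — ≥ 3 required
DTI 47.5% is within the 43%–48% exception band; checking compensating factors.
Override check — reserves: 11.7 mo (ok); score: 740 (ok).
Both compensating conditions met → exception applies.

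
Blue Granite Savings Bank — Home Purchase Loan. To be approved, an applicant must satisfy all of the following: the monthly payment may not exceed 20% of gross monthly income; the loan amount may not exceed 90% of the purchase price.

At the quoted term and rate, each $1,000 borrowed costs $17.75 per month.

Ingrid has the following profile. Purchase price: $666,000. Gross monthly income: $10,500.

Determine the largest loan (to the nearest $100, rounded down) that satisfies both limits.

$118,300

Payment cap: 20% × $10,500 = $2,100/month.
At $17.75 per $1,000, that supports 2,100/17.75 × 1,000 ≈ $118,309 → $118,300.
LTV cap: 90% × $666,000 = $599,400 → $599,400.
Binding constraint: payment-to-income.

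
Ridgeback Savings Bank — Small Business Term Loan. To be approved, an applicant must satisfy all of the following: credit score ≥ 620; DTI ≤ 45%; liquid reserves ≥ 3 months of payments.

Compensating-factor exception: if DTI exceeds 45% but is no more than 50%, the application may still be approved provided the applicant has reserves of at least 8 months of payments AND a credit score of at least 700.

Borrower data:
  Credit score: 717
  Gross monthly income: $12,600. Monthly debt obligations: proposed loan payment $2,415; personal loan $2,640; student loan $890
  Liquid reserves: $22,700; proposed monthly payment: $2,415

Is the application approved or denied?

Credit score 717 ≥ 620 (meets base)
Total debts = (2,415 + 2,640 + 890) = 5,945. DTI = 5,945/12,600 = 47.2% > 45% — standard DTI limit exceeded.
Reserves: 22,700 ÷ 2,415 = 9.4 months (meets 3-month minimum)
DTI 47.2% is within the 45%–50% exception band; checking compensating factors.
Override check — reserves: 9.4 mo (ok); score: 717 (ok).
Both override conditions satisfied; DTI exception granted.

Approved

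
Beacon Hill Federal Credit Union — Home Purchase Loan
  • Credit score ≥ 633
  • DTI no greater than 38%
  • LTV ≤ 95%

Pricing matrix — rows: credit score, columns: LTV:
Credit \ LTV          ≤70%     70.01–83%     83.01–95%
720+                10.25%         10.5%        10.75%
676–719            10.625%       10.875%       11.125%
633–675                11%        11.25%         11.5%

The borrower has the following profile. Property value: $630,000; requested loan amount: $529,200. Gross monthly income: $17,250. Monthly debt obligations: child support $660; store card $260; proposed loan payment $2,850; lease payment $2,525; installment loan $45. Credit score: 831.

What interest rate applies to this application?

Credit score 831 ≥ 633; Total monthly debts = (660 + 260 + 2,850 + 2,525 + 45) = 6,340. DTI: 6,340 ÷ 17,250 = 36.8%, within the 38% cap
LTV: 529,200 ÷ 630,000 = 84%, within 95% cap
Score 831 is in the 720+ band; LTV 84% is in the 83.01–95% band → 10.75%.

10.75%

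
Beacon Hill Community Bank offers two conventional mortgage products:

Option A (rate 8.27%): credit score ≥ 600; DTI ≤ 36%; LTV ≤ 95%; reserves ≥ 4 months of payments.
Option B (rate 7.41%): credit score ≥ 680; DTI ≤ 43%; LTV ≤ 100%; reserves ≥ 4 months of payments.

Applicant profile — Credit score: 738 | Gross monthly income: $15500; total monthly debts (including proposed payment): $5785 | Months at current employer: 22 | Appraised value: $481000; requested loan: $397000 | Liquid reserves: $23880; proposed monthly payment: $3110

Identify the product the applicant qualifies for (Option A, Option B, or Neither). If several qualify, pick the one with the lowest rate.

DTI = 5,785/15,500 = 37.3%.
LTV = 397,000/481,000 = 82.5%.
Reserves = 23,880/3,110 = 7.7 months.
Option A: score 738 ≥ 600; DTI 37.3% > 36%; LTV 82.5% ≤ 95%; reserves 7.7 ≥ 4 mo → does not qualify.
Option B: score 738 ≥ 680; DTI 37.3% ≤ 43%; LTV 82.5% ≤ 100%; reserves 7.7 ≥ 4 mo → qualifies.

Option B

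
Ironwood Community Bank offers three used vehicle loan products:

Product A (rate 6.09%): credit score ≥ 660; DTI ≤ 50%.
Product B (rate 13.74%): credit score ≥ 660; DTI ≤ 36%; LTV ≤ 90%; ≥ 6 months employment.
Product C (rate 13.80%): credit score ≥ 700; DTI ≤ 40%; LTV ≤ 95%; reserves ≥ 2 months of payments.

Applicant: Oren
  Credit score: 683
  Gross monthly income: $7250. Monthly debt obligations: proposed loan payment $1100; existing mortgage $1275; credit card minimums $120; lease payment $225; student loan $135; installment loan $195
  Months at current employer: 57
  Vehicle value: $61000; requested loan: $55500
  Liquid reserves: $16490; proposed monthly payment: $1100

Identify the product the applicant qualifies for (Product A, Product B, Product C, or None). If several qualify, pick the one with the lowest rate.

Product A

Total debts = (1,100 + 1,275 + 120 + 225 + 135 + 195) = 3,050; DTI = 3,050/7,250 = 42.1%.
LTV = 55,500/61,000 = 91%.
Reserves = 16,490/1,100 = 15.0 months.
Product A: score 683 ≥ 660; DTI 42.1% ≤ 50% → qualifies.
Product B: score 683 ≥ 660; DTI 42.1% > 36%; LTV 91% > 90%; employment 57 ≥ 6 mo → does not qualify.
Product C: score 683 < 700; DTI 42.1% > 40%; LTV 91% ≤ 95%; reserves 15.0 ≥ 2 mo → does not qualify.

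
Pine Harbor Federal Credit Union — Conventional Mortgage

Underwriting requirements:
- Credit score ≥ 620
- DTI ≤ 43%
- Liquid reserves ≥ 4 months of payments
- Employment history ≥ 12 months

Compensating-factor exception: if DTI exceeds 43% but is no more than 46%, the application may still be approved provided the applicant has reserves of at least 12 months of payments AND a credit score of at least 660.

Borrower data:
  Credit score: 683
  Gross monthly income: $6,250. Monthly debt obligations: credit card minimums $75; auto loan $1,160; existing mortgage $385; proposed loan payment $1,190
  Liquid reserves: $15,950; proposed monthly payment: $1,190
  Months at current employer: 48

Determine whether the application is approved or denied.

Credit score 683 ≥ 620 (meets base)
Total debts = (75 + 1,160 + 385 + 1,190) = 2,810. DTI = 2,810/6,250 = 45% > 43% — standard DTI limit exceeded.
Reserves: 15,950 ÷ 1,190 = 13.4 months (meets 4-month minimum)
Employment 48 ≥ 12 months
45% falls in the override range (43%–46%), so the compensating-factor test applies.
Override check — reserves: 13.4 mo (ok); score: 683 (ok).
Both compensating conditions met → exception applies.

Approved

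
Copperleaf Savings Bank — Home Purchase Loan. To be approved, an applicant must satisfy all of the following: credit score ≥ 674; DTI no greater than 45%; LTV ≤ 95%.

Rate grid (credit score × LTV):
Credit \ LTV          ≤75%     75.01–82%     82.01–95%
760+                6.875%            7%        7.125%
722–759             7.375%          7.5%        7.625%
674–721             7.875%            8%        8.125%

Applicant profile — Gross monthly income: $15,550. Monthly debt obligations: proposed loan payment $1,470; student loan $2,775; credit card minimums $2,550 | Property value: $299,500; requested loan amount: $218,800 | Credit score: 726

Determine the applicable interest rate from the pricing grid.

Credit score 726 ≥ 674; Total monthly debts = (1,470 + 2,775 + 2,550) = 6,795. Debt-to-income = 6,795/15,550 = 43.7% — meets 45% limit
Loan-to-value = 218,800/299,500 = 73.1% — pass (95% max)
Row: 726 falls in 722–759. Column: 73.1% falls in ≤75%. Rate = 7.375%.

7.375%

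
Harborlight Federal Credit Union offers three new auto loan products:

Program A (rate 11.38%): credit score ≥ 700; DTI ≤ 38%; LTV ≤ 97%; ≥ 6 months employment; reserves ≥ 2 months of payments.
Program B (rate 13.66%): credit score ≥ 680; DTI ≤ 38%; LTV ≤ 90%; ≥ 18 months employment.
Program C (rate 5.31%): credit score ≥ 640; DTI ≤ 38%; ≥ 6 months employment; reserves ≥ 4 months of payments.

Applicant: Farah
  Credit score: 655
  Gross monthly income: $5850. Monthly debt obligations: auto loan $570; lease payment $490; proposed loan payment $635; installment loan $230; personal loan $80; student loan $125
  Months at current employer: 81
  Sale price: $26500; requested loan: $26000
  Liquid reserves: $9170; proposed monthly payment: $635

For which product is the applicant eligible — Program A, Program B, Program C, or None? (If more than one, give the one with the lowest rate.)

Total debts = (570 + 490 + 635 + 230 + 80 + 125) = 2,130; DTI = 2,130/5,850 = 36.4%.
LTV = 26,000/26,500 = 98.1%.
Reserves = 9,170/635 = 14.4 months.
Program A: score 655 < 700; DTI 36.4% ≤ 38%; LTV 98.1% > 97%; employment 81 ≥ 6 mo; reserves 14.4 ≥ 2 mo → does not qualify.
Program B: score 655 < 680; DTI 36.4% ≤ 38%; LTV 98.1% > 90%; employment 81 ≥ 18 mo → does not qualify.
Program C: score 655 ≥ 640; DTI 36.4% ≤ 38%; employment 81 ≥ 6 mo; reserves 14.4 ≥ 4 mo → qualifies.

Program C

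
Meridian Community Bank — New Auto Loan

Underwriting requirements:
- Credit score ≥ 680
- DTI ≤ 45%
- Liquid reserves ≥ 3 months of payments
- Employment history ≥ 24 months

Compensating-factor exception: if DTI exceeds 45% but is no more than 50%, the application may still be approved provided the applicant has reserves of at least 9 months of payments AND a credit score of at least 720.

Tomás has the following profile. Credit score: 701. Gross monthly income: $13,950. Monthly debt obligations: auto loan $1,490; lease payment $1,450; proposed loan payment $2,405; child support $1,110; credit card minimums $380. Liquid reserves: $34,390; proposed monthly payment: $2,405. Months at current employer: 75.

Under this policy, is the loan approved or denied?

Credit score 701 ≥ 680 (meets base)
Total debts = (1,490 + 1,450 + 2,405 + 1,110 + 380) = 6,835. DTI = 6,835/13,950 = 49% > 45% — standard DTI limit exceeded.
Liquid reserves cover 34,390/2,405 = 14.3 months — ≥ 3 required
Employment 75 ≥ 24 months
49% falls in the override range (45%–50%), so the compensating-factor test applies.
Reserves 14.3 ≥ 9 months; credit score 701 < 720.
Override conditions not both satisfied; exception does not apply.

Denied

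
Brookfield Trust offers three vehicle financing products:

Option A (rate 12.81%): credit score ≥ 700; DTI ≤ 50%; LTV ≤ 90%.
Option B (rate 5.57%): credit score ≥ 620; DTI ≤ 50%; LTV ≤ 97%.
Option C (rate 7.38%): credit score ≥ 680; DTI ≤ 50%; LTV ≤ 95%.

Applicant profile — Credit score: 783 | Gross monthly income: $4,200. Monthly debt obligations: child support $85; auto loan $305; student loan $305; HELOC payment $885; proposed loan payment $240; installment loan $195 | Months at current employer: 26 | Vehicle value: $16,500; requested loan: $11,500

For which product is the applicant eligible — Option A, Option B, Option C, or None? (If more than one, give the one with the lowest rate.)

Total debts = (85 + 305 + 305 + 885 + 240 + 195) = 2,015; DTI = 2,015/4,200 = 48%.
LTV = 11,500/16,500 = 69.7%.
Option A: score 783 ≥ 700; DTI 48% ≤ 50%; LTV 69.7% ≤ 90% → qualifies.
Option B: score 783 ≥ 620; DTI 48% ≤ 50%; LTV 69.7% ≤ 97% → qualifies.
Option C: score 783 ≥ 680; DTI 48% ≤ 50%; LTV 69.7% ≤ 95% → qualifies.
Qualifying: Option A, Option B, Option C. Lowest rate is 5.57% → Option B.

Option B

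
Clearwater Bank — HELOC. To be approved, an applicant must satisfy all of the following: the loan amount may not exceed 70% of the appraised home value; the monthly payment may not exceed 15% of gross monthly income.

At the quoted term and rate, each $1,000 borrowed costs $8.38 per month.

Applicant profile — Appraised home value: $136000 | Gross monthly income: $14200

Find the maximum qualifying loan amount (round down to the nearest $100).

$95,200

Payment cap: 15% × $14,200 = $2,130/month.
At $8.38 per $1,000, that supports 2,130/8.38 × 1,000 ≈ $254,176 → $254,100.
LTV cap: 70% × $136,000 = $95,200 → $95,200.
Binding constraint: loan-to-value.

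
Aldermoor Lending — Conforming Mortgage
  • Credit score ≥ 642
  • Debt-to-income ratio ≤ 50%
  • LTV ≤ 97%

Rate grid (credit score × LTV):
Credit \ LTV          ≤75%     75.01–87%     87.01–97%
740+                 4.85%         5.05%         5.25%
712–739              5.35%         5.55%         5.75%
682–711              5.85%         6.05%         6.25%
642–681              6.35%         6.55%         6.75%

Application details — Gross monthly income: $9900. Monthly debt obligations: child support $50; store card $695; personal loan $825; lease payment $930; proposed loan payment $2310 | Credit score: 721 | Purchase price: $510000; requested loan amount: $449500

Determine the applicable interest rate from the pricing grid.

5.75%

Credit score 721 ≥ 642; Total monthly debts = (50 + 695 + 825 + 930 + 2,310) = 4,810. DTI: 4,810 ÷ 9,900 = 48.6%, within the 50% cap
LTV = 449,500/510,000 = 88.1% ≤ 97%
Row: 721 falls in 712–739. Column: 88.1% falls in 87.01–97%. Rate = 5.75%.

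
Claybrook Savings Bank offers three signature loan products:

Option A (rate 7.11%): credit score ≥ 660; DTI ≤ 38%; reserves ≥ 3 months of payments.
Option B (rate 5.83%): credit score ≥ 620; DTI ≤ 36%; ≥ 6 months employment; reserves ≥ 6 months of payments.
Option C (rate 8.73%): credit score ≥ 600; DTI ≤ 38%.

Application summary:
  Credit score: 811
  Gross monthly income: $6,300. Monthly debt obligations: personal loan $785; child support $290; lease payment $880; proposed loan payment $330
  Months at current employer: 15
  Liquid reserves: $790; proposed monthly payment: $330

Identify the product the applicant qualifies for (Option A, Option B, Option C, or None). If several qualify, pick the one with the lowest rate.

Option C

Total debts = (785 + 290 + 880 + 330) = 2,285; DTI = 2,285/6,300 = 36.3%.
Reserves = 790/330 = 2.4 months.
Option A: score 811 ≥ 660; DTI 36.3% ≤ 38%; reserves 2.4 < 3 mo → does not qualify.
Option B: score 811 ≥ 620; DTI 36.3% > 36%; employment 15 ≥ 6 mo; reserves 2.4 < 6 mo → does not qualify.
Option C: score 811 ≥ 600; DTI 36.3% ≤ 38% → qualifies.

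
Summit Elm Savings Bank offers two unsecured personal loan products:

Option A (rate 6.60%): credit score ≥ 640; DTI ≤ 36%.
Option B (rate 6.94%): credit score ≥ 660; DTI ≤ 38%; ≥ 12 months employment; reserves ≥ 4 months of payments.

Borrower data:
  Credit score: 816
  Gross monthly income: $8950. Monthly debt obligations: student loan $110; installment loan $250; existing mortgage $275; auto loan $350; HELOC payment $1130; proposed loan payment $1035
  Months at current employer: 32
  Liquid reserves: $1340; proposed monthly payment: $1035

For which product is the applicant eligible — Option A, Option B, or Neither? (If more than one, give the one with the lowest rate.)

Option A

Total debts = (110 + 250 + 275 + 350 + 1,130 + 1,035) = 3,150; DTI = 3,150/8,950 = 35.2%.
Reserves = 1,340/1,035 = 1.3 months.
Option A: score 816 ≥ 640; DTI 35.2% ≤ 36% → qualifies.
Option B: score 816 ≥ 660; DTI 35.2% ≤ 38%; employment 32 ≥ 12 mo; reserves 1.3 < 4 mo → does not qualify.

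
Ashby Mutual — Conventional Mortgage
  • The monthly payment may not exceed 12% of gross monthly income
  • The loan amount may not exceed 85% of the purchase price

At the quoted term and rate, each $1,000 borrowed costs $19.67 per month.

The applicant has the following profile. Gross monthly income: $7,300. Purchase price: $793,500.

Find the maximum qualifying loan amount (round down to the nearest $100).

$44,500

Payment cap: 12% × $7,300 = $876/month.
At $19.67 per $1,000, that supports 876/19.67 × 1,000 ≈ $44,534 → $44,500.
LTV cap: 85% × $793,500 = $674,475 → $674,400.
Binding constraint: payment-to-income.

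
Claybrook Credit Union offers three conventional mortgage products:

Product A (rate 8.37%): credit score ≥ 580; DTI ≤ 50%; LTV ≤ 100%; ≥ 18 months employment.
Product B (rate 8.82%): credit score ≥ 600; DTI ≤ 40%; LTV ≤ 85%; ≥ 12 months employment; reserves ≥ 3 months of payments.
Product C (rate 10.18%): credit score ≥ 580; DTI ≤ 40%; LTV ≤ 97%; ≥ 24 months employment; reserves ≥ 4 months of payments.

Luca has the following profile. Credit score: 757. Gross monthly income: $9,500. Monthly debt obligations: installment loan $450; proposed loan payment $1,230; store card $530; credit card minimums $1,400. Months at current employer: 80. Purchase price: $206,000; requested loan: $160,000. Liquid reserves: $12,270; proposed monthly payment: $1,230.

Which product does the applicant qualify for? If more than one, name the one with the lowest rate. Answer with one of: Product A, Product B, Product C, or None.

Product A

Total debts = (450 + 1,230 + 530 + 1,400) = 3,610; DTI = 3,610/9,500 = 38%.
LTV = 160,000/206,000 = 77.7%.
Reserves = 12,270/1,230 = 10.0 months.
Product A: score 757 ≥ 580; DTI 38% ≤ 50%; LTV 77.7% ≤ 100%; employment 80 ≥ 18 mo → qualifies.
Product B: score 757 ≥ 600; DTI 38% ≤ 40%; LTV 77.7% ≤ 85%; employment 80 ≥ 12 mo; reserves 10.0 ≥ 3 mo → qualifies.
Product C: score 757 ≥ 580; DTI 38% ≤ 40%; LTV 77.7% ≤ 97%; employment 80 ≥ 24 mo; reserves 10.0 ≥ 4 mo → qualifies.
Qualifying: Product A, Product B, Product C. Lowest rate is 8.37% → Product A.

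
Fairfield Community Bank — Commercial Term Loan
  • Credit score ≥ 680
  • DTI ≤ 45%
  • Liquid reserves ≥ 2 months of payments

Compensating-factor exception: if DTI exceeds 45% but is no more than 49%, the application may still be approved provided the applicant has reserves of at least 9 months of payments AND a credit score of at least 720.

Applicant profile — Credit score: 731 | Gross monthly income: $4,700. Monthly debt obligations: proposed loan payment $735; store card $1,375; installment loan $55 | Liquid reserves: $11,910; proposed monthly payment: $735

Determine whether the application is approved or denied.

Approved

Credit score 731 ≥ 680 (meets base)
Total debts = (735 + 1,375 + 55) = 2,165. DTI = 2,165/4,700 = 46.1% > 45% — standard DTI limit exceeded.
Reserves = 11,910/735 = 16.2 months ≥ 2
DTI 46.1% is within the 45%–49% exception band; checking compensating factors.
Override check — reserves: 16.2 mo (ok); score: 731 (ok).
Both override conditions satisfied; DTI exception granted.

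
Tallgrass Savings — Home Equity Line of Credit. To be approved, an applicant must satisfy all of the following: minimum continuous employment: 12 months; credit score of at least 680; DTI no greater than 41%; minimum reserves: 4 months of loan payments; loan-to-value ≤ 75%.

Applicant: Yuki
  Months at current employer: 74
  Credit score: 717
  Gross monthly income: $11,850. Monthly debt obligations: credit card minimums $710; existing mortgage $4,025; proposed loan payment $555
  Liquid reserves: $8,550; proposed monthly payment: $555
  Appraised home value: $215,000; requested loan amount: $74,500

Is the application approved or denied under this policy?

Employment 74 ≥ 12 months
Credit score 717 ≥ 680 (meets)
Total monthly debts = (710 + 4,025 + 555) = 5,290. DTI: 5,290 ÷ 11,850 = 44.6%, exceeds the 41% cap
Liquid reserves cover 8,550/555 = 15.4 months — ≥ 4 required
Loan-to-value = 74,500/215,000 = 34.7% — pass (75% max)
Fails on DTI.

Denied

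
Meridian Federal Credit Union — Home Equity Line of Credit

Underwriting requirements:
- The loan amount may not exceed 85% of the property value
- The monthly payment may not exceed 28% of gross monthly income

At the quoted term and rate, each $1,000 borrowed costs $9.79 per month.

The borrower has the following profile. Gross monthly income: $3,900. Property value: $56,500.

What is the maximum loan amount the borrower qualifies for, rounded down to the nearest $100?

Payment cap: 28% × $3,900 = $1,092/month.
At $9.79 per $1,000, that supports 1,092/9.79 × 1,000 ≈ $111,542 → $111,500.
LTV cap: 85% × $56,500 = $48,025 → $48,000.
Binding constraint: loan-to-value.

$48,000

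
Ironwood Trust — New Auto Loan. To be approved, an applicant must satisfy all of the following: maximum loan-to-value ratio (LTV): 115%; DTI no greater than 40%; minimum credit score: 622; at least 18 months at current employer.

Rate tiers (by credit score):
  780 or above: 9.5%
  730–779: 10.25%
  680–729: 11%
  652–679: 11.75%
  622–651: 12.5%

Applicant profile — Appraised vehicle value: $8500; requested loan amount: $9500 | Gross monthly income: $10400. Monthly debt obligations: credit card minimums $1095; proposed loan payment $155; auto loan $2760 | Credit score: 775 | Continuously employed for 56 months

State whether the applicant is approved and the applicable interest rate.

Credit score 775 ≥ 622 (meets minimum)
Employment 56 ≥ 18 months
Total monthly debts = (1,095 + 155 + 2,760) = 4,010. DTI: 4,010 ÷ 10,400 = 38.6%, within the 40% cap
Loan-to-value = 9,500/8,500 = 111.8% — pass (115% max)
All requirements met. Score 775 falls in the 730–779 tier → 10.25%.

Approved at 10.25%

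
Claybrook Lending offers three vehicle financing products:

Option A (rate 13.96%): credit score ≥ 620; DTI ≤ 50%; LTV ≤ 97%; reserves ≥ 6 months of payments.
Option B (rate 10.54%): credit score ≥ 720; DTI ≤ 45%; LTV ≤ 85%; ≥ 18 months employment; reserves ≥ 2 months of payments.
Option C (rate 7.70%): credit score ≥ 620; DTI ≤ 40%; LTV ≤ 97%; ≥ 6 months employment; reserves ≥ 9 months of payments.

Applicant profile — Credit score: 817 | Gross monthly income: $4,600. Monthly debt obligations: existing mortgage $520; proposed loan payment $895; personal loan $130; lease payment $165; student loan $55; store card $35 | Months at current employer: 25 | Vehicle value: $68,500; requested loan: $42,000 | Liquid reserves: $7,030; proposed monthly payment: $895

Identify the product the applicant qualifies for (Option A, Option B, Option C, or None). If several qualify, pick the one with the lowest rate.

Total debts = (520 + 895 + 130 + 165 + 55 + 35) = 1,800; DTI = 1,800/4,600 = 39.1%.
LTV = 42,000/68,500 = 61.3%.
Reserves = 7,030/895 = 7.9 months.
Option A: score 817 ≥ 620; DTI 39.1% ≤ 50%; LTV 61.3% ≤ 97%; reserves 7.9 ≥ 6 mo → qualifies.
Option B: score 817 ≥ 720; DTI 39.1% ≤ 45%; LTV 61.3% ≤ 85%; employment 25 ≥ 18 mo; reserves 7.9 ≥ 2 mo → qualifies.
Option C: score 817 ≥ 620; DTI 39.1% ≤ 40%; LTV 61.3% ≤ 97%; employment 25 ≥ 6 mo; reserves 7.9 < 9 mo → does not qualify.
Qualifying: Option A, Option B. Lowest rate is 10.54% → Option B.

Option B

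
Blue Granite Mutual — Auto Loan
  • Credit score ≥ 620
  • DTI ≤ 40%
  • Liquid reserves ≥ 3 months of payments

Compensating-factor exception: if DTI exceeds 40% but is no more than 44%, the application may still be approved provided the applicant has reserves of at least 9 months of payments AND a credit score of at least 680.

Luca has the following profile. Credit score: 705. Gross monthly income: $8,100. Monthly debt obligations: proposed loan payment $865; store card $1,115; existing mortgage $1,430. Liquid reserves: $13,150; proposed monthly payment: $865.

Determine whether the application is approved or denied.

Credit score 705 ≥ 620 (meets base)
Total debts = (865 + 1,115 + 1,430) = 3,410. DTI: 3,410 ÷ 8,100 = 42.1%, over the 40% base limit.
Reserves: 13,150 ÷ 865 = 15.2 months (meets 3-month minimum)
DTI 42.1% is within the 40%–44% exception band; checking compensating factors.
Override check — reserves: 15.2 mo (ok); score: 705 (ok).
Both override conditions satisfied; DTI exception granted.

Approved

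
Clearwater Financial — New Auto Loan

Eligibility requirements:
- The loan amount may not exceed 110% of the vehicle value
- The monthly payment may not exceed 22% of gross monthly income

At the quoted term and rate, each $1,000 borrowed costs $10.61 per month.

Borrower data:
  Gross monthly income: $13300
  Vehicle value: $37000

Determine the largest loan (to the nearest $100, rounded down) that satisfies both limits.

$40,700

Payment cap: 22% × $13,300 = $2,926/month.
At $10.61 per $1,000, that supports 2,926/10.61 × 1,000 ≈ $275,777 → $275,700.
LTV cap: 110% × $37,000 = $40,700 → $40,700.
Binding constraint: loan-to-value.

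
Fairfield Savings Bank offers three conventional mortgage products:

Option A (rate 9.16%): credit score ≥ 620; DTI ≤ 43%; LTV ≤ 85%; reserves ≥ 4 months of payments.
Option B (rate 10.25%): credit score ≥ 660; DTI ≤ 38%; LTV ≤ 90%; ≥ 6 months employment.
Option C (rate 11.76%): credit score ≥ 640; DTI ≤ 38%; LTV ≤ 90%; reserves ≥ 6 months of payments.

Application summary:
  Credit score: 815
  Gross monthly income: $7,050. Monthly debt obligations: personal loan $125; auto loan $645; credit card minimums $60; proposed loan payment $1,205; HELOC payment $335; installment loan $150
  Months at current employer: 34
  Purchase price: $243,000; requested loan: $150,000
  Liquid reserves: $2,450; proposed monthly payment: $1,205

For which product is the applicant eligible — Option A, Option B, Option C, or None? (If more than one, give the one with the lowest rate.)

Option B

Total debts = (125 + 645 + 60 + 1,205 + 335 + 150) = 2,520; DTI = 2,520/7,050 = 35.7%.
LTV = 150,000/243,000 = 61.7%.
Reserves = 2,450/1,205 = 2.0 months.
Option A: score 815 ≥ 620; DTI 35.7% ≤ 43%; LTV 61.7% ≤ 85%; reserves 2.0 < 4 mo → does not qualify.
Option B: score 815 ≥ 660; DTI 35.7% ≤ 38%; LTV 61.7% ≤ 90%; employment 34 ≥ 6 mo → qualifies.
Option C: score 815 ≥ 640; DTI 35.7% ≤ 38%; LTV 61.7% ≤ 90%; reserves 2.0 < 6 mo → does not qualify.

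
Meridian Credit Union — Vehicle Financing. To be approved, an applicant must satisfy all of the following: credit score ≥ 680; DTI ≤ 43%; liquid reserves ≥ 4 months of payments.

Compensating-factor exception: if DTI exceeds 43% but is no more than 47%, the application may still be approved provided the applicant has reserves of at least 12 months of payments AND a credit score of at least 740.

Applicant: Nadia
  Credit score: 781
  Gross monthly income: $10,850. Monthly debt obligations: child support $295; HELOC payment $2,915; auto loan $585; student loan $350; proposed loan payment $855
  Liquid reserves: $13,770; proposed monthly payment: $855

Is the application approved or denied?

Credit score 781 ≥ 680 (meets base)
Total debts = (295 + 2,915 + 585 + 350 + 855) = 5,000. DTI: 5,000 ÷ 10,850 = 46.1%, over the 43% base limit.
Reserves: 13,770 ÷ 855 = 16.1 months (meets 4-month minimum)
DTI 46.1% is within the 43%–47% exception band; checking compensating factors.
Reserves 16.1 ≥ 12 months; credit score 781 ≥ 740.
Both override conditions satisfied; DTI exception granted.

Approved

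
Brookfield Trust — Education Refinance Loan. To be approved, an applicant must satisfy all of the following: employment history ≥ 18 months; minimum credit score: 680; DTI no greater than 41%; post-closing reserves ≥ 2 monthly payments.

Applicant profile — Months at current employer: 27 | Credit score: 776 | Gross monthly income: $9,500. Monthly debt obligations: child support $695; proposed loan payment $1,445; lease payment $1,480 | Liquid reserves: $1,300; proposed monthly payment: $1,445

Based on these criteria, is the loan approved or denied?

Denied

Employment 27 ≥ 18 months
Credit score 776 ≥ 680 (meets)
Total monthly debts = (695 + 1,445 + 1,480) = 3,620. Debt-to-income = 3,620/9,500 = 38.1% — meets 41% limit
Reserves = 1,300/1,445 = 0.9 months < 2
Fails on reserves.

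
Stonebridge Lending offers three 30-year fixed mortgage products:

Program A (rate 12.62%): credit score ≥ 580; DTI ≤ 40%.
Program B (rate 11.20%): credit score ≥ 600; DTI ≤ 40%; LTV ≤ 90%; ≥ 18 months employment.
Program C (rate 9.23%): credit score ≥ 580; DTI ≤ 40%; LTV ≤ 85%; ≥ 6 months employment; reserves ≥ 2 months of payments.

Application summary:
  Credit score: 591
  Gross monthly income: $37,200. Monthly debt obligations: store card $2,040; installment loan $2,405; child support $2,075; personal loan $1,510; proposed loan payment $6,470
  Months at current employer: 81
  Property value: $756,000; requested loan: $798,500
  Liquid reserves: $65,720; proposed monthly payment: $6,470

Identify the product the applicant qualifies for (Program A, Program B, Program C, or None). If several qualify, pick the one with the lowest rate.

Program A

Total debts = (2,040 + 2,405 + 2,075 + 1,510 + 6,470) = 14,500; DTI = 14,500/37,200 = 39%.
LTV = 798,500/756,000 = 105.6%.
Reserves = 65,720/6,470 = 10.2 months.
Program A: score 591 ≥ 580; DTI 39% ≤ 40% → qualifies.
Program B: score 591 < 600; DTI 39% ≤ 40%; LTV 105.6% > 90%; employment 81 ≥ 18 mo → does not qualify.
Program C: score 591 ≥ 580; DTI 39% ≤ 40%; LTV 105.6% > 85%; employment 81 ≥ 6 mo; reserves 10.2 ≥ 2 mo → does not qualify.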